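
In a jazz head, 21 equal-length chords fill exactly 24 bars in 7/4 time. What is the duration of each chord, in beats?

24 bars × 7 beats/bar = 168 beats total.
168 beats ÷ 21 chords = 8 beats per chord.

8 beats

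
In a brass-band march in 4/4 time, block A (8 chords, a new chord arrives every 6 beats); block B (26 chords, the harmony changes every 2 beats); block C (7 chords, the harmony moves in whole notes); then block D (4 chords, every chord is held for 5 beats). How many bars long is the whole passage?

A: 8 × 6 = 48 beats = 12 bars.
B: 26 × 2 = 52 beats = 13 bars.
C: 7 × 4 = 28 beats = 7 bars.
D: 4 × 5 = 20 beats = 5 bars.
Total: 12 + 13 + 7 + 5 = 37 bars.

37 bars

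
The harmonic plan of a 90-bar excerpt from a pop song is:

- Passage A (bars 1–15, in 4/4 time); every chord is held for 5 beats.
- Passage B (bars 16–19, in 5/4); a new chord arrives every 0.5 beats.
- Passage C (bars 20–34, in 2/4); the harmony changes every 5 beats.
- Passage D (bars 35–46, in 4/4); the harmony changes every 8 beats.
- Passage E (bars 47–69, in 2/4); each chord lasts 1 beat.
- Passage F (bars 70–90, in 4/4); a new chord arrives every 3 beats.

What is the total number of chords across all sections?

A has 60 beats and chords last 5 each, so 12 chords.
B has 20 beats and chords last 0.5 each, so 40 chords.
C has 30 beats and chords last 5 each, so 6 chords.
D has 48 beats and chords last 8 each, so 6 chords.
E has 46 beats and chords last 1 each, so 46 chords.
F has 84 beats and chords last 3 each, so 28 chords.
Total: 12 + 40 + 6 + 6 + 46 + 28 = 138.

138 chords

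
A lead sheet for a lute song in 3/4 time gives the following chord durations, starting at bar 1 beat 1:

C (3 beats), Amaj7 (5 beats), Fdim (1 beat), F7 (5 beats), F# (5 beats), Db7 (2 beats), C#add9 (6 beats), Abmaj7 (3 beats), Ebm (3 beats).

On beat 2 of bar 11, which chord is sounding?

Ebm

Beat 2 of bar 11 is beat (11−1)×3 + 2 = 32 overall.
Running totals: C ends at 3, Amaj7 ends at 8, Fdim ends at 9, F7 ends at 14, F# ends at 19, Db7 ends at 21, C#add9 ends at 27, Abmaj7 ends at 30, Ebm ends at 33.
Beat 32 falls within Ebm.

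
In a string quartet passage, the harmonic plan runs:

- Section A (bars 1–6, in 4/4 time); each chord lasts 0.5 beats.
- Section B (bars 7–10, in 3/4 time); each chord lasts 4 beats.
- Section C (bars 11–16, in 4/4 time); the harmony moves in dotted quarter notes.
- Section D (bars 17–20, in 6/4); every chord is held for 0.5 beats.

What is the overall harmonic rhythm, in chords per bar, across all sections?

5.75 chords per bar

A: 6 bars of 4 beats is 24 beats; at 0.5 beats each that's 48 chords.
B: 4 bars of 3 beats is 12 beats; at 4 beats each that's 3 chords.
C: 6 bars of 4 beats is 24 beats; at 1.5 beats each that's 16 chords.
D: 4 bars of 6 beats is 24 beats; at 0.5 beats each that's 48 chords.
Overall: 115 chords over 20 bars → 115/20 = 5.75 chords per bar.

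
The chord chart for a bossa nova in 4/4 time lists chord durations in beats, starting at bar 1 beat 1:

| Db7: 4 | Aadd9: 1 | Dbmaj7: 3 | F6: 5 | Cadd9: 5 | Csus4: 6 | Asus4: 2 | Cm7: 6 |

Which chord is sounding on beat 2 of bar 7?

Beat 2 of bar 7 is beat (7−1)×4 + 2 = 26 overall.
Running totals: Db7 ends at 4, Aadd9 ends at 5, Dbmaj7 ends at 8, F6 ends at 13, Cadd9 ends at 18, Csus4 ends at 24, Asus4 ends at 26.
Beat 26 falls within Asus4.

Asus4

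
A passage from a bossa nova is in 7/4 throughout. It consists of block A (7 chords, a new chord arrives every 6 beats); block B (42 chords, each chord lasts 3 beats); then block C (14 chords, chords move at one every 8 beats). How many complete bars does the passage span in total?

40 bars

A: 7 × 6 = 42 beats = 6 bars.
B: 42 × 3 = 126 beats = 18 bars.
C: 14 × 8 = 112 beats = 16 bars.
Total: 6 + 18 + 16 = 40 bars.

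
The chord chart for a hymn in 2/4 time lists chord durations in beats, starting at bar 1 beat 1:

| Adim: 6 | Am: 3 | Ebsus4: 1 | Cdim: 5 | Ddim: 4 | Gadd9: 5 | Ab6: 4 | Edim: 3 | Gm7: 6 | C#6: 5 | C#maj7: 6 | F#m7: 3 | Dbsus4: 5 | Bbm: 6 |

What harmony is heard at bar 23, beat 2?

C#maj7

Beat 2 of bar 23 is beat (23−1)×2 + 2 = 46 overall.
Running totals: Adim ends at 6, Am ends at 9, Ebsus4 ends at 10, Cdim ends at 15, Ddim ends at 19, Gadd9 ends at 24, Ab6 ends at 28, Edim ends at 31, Gm7 ends at 37, C#6 ends at 42, C#maj7 ends at 48.
Beat 46 falls within C#maj7.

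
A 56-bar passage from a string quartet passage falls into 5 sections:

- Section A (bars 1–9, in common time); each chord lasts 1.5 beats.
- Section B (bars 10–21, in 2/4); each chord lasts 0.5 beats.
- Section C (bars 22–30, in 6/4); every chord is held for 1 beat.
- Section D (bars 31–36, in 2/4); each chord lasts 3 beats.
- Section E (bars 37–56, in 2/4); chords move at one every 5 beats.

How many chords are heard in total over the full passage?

138 chords

A has 36 beats and chords last 1.5 each, so 24 chords.
B has 24 beats and chords last 0.5 each, so 48 chords.
C has 54 beats and chords last 1 each, so 54 chords.
D has 12 beats and chords last 3 each, so 4 chords.
E has 40 beats and chords last 5 each, so 8 chords.
Total: 24 + 48 + 54 + 4 + 8 = 138.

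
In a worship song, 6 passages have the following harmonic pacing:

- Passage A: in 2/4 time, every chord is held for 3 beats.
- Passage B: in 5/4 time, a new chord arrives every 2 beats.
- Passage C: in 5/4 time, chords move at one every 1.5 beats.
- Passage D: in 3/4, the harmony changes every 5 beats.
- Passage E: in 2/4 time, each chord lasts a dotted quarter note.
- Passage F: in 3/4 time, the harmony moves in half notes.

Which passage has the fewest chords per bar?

A: 2 beats/bar ÷ 3 beats/chord = 2/3 chords/bar.
B: 5 beats/bar ÷ 2 beats/chord = 2.5 chords/bar.
C: 5 beats/bar ÷ 1.5 beats/chord = 10/3 chords/bar.
D: 3 beats/bar ÷ 5 beats/chord = 0.6 chords/bar.
E: 2 beats/bar ÷ 1.5 beats/chord = 4/3 chords/bar.
F: 3 beats/bar ÷ 2 beats/chord = 1.5 chords/bar.
Slowest is D at 0.6 chords/bar.

Passage D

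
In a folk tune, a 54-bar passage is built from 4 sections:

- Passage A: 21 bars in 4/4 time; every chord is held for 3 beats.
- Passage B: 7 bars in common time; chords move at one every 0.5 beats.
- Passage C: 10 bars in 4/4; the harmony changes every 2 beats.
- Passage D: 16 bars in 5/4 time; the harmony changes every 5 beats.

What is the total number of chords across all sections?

A: 21 bars × 4 beats = 84 beats; 3 beats/chord → 28 chords.
B: 7 bars × 4 beats = 28 beats; 0.5 beats/chord → 56 chords.
C: 10 bars × 4 beats = 40 beats; 2 beats/chord → 20 chords.
D: 16 bars × 5 beats = 80 beats; 5 beats/chord → 16 chords.
Total: 28 + 56 + 20 + 16 = 120.

120 chords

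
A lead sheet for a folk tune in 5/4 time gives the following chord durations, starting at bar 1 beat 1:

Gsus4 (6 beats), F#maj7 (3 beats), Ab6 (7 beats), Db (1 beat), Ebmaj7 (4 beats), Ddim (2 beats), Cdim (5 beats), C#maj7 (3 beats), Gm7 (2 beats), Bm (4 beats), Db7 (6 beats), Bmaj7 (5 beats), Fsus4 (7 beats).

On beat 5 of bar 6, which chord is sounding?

Beat 5 of bar 6 is beat (6−1)×5 + 5 = 30 overall.
Running totals: Gsus4 ends at 6, F#maj7 ends at 9, Ab6 ends at 16, Db ends at 17, Ebmaj7 ends at 21, Ddim ends at 23, Cdim ends at 28, C#maj7 ends at 31.
Beat 30 falls within C#maj7.

C#maj7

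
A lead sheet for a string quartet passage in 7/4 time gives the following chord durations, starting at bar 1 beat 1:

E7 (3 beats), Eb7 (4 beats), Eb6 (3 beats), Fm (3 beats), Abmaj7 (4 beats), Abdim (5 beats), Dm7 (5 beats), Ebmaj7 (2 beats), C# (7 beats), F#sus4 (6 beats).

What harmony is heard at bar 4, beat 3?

Dm7

Beat 3 of bar 4 is beat (4−1)×7 + 3 = 24 overall.
Running totals: E7 ends at 3, Eb7 ends at 7, Eb6 ends at 10, Fm ends at 13, Abmaj7 ends at 17, Abdim ends at 22, Dm7 ends at 27.
Beat 24 falls within Dm7.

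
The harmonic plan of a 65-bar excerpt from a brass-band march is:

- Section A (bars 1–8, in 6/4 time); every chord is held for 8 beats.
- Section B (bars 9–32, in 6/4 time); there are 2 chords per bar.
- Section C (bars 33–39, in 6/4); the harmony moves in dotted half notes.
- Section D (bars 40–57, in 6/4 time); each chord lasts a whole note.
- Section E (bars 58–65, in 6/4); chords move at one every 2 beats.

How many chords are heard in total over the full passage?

A: 8 bars × 6 beats = 48 beats; 8 beats/chord → 6 chords.
B: 24 bars × 6 beats = 144 beats; 3 beats/chord → 48 chords.
C: 7 bars × 6 beats = 42 beats; 3 beats/chord → 14 chords.
D: 18 bars × 6 beats = 108 beats; 4 beats/chord → 27 chords.
E: 8 bars × 6 beats = 48 beats; 2 beats/chord → 24 chords.
Total: 6 + 48 + 14 + 27 + 24 = 119.

119 chords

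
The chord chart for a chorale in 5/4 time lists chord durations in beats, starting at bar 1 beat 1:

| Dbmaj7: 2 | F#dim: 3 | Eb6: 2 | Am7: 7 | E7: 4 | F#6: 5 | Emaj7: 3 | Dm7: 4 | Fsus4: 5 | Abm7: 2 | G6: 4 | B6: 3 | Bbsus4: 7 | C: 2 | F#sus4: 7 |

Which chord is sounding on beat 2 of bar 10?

Bbsus4

Beat 2 of bar 10 is beat (10−1)×5 + 2 = 47 overall.
Running totals: Dbmaj7 ends at 2, F#dim ends at 5, Eb6 ends at 7, Am7 ends at 14, E7 ends at 18, F#6 ends at 23, Emaj7 ends at 26, Dm7 ends at 30, Fsus4 ends at 35, Abm7 ends at 37, G6 ends at 41, B6 ends at 44, Bbsus4 ends at 51.
Beat 47 falls within Bbsus4.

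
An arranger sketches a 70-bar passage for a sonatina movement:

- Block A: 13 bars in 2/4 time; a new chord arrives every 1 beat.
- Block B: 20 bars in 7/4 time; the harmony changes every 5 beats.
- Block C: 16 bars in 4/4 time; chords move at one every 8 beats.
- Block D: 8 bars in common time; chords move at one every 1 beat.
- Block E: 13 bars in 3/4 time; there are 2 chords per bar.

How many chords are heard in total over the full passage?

A has 26 beats and chords last 1 each, so 26 chords.
B has 140 beats and chords last 5 each, so 28 chords.
C has 64 beats and chords last 8 each, so 8 chords.
D has 32 beats and chords last 1 each, so 32 chords.
E has 39 beats and chords last 1.5 each, so 26 chords.
Total: 26 + 28 + 8 + 32 + 26 = 120.

120 chords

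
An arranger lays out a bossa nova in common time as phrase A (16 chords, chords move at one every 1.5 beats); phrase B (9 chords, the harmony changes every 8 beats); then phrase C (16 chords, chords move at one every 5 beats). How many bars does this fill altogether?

44 bars

A: 16 × 1.5 = 24 beats = 6 bars.
B: 9 × 8 = 72 beats = 18 bars.
C: 16 × 5 = 80 beats = 20 bars.
Total: 6 + 18 + 20 = 44 bars.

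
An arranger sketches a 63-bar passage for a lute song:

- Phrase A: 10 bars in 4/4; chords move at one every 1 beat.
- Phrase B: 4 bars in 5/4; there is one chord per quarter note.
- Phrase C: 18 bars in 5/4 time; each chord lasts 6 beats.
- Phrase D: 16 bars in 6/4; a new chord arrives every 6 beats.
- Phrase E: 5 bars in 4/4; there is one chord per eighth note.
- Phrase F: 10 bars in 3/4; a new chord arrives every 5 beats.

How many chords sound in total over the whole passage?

A has 40 beats and chords last 1 each, so 40 chords.
B has 20 beats and chords last 1 each, so 20 chords.
C has 90 beats and chords last 6 each, so 15 chords.
D has 96 beats and chords last 6 each, so 16 chords.
E has 20 beats and chords last 0.5 each, so 40 chords.
F has 30 beats and chords last 5 each, so 6 chords.
Total: 40 + 20 + 15 + 16 + 40 + 6 = 137.

137 chords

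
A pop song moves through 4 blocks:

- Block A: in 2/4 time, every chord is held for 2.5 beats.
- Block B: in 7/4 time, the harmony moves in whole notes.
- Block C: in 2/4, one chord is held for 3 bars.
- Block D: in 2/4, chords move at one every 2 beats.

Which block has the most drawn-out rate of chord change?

Block C

A: 2 beats/bar ÷ 2.5 beats/chord = 0.8 chords/bar.
B: 7 beats/bar ÷ 4 beats/chord = 1.75 chords/bar.
C: 2 beats/bar ÷ 6 beats/chord = 1/3 chords/bar.
D: 2 beats/bar ÷ 2 beats/chord = 1 chord/bar.
Slowest is C at 1/3 chords/bar.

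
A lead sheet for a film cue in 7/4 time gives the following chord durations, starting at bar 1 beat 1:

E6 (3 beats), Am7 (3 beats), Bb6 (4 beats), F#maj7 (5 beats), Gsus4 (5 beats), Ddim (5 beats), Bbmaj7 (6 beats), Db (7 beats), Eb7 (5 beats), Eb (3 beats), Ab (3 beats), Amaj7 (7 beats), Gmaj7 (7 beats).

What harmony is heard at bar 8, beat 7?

Amaj7

Beat 7 of bar 8 is beat (8−1)×7 + 7 = 56 overall.
Running totals: E6 ends at 3, Am7 ends at 6, Bb6 ends at 10, F#maj7 ends at 15, Gsus4 ends at 20, Ddim ends at 25, Bbmaj7 ends at 31, Db ends at 38, Eb7 ends at 43, Eb ends at 46, Ab ends at 49, Amaj7 ends at 56.
Beat 56 falls within Amaj7.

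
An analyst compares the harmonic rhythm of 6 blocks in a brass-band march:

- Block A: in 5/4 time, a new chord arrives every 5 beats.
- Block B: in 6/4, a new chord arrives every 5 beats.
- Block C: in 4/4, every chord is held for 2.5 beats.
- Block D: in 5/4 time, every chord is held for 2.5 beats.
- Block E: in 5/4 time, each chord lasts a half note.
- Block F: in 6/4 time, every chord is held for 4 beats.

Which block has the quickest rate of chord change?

Block E

A: 5 beats/bar ÷ 5 beats/chord = 1 chord/bar.
B: 6 beats/bar ÷ 5 beats/chord = 1.2 chords/bar.
C: 4 beats/bar ÷ 2.5 beats/chord = 1.6 chords/bar.
D: 5 beats/bar ÷ 2.5 beats/chord = 2 chords/bar.
E: 5 beats/bar ÷ 2 beats/chord = 2.5 chords/bar.
F: 6 beats/bar ÷ 4 beats/chord = 1.5 chords/bar.
Fastest is E at 2.5 chords/bar.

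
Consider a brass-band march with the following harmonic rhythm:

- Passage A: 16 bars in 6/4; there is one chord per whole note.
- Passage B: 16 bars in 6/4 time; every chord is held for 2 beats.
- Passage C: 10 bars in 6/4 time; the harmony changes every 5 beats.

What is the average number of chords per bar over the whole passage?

A: 16 bars of 6 beats is 96 beats; at 4 beats each that's 24 chords.
B: 16 bars of 6 beats is 96 beats; at 2 beats each that's 48 chords.
C: 10 bars of 6 beats is 60 beats; at 5 beats each that's 12 chords.
Overall: 84 chords over 42 bars → 84/42 = 2 chords per bar.

2 chords per bar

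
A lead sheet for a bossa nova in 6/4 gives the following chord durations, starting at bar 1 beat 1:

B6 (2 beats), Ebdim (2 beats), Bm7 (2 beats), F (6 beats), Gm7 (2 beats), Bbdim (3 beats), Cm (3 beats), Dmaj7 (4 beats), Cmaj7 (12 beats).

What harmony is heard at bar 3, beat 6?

Cm

Beat 6 of bar 3 is beat (3−1)×6 + 6 = 18 overall.
Running totals: B6 ends at 2, Ebdim ends at 4, Bm7 ends at 6, F ends at 12, Gm7 ends at 14, Bbdim ends at 17, Cm ends at 20.
Beat 18 falls within Cm.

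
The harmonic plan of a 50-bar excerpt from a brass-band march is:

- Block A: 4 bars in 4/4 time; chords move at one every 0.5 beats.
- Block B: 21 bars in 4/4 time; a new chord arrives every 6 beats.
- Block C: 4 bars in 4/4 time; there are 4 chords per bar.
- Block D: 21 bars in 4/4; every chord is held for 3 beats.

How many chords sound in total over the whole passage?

90 chords

A: 4 bars × 4 beats = 16 beats; 0.5 beats/chord → 32 chords.
B: 21 bars × 4 beats = 84 beats; 6 beats/chord → 14 chords.
C: 4 bars × 4 beats = 16 beats; 1 beat/chord → 16 chords.
D: 21 bars × 4 beats = 84 beats; 3 beats/chord → 28 chords.
Total: 32 + 14 + 16 + 28 = 90.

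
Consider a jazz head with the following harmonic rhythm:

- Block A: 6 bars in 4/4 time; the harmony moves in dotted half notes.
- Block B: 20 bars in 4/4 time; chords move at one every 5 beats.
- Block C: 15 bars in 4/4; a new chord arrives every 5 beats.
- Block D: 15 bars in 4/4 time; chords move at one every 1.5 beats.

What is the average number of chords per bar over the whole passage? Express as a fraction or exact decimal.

A: 6 bars of 4 beats is 24 beats; at 3 beats each that's 8 chords.
B: 20 bars of 4 beats is 80 beats; at 5 beats each that's 16 chords.
C: 15 bars of 4 beats is 60 beats; at 5 beats each that's 12 chords.
D: 15 bars of 4 beats is 60 beats; at 1.5 beats each that's 40 chords.
Overall: 76 chords over 56 bars → 76/56 = 19/14 chords per bar.

19/14 chords per bar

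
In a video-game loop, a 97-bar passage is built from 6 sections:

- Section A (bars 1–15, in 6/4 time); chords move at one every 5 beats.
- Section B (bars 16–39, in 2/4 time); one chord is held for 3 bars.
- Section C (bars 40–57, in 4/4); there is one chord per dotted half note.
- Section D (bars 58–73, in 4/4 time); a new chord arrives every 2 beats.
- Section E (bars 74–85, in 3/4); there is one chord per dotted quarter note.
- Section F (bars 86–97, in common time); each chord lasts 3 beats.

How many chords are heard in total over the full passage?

A: 15 bars × 6 beats = 90 beats; 5 beats/chord → 18 chords.
B: 24 bars × 2 beats = 48 beats; 6 beats/chord → 8 chords.
C: 18 bars × 4 beats = 72 beats; 3 beats/chord → 24 chords.
D: 16 bars × 4 beats = 64 beats; 2 beats/chord → 32 chords.
E: 12 bars × 3 beats = 36 beats; 1.5 beats/chord → 24 chords.
F: 12 bars × 4 beats = 48 beats; 3 beats/chord → 16 chords.
Total: 18 + 8 + 24 + 32 + 24 + 16 = 122.

122 chords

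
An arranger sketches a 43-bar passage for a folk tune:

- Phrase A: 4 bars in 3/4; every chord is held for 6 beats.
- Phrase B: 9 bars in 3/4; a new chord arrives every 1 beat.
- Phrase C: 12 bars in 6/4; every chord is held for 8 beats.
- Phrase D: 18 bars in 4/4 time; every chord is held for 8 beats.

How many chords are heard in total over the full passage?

47 chords

A has 12 beats and chords last 6 each, so 2 chords.
B has 27 beats and chords last 1 each, so 27 chords.
C has 72 beats and chords last 8 each, so 9 chords.
D has 72 beats and chords last 8 each, so 9 chords.
Total: 2 + 27 + 9 + 9 = 47.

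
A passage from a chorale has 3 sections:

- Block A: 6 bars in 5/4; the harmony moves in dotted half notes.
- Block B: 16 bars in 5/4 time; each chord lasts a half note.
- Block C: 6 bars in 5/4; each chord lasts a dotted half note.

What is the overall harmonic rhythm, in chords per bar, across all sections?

15/7 chords per bar

A: 6 bars of 5 beats is 30 beats; at 3 beats each that's 10 chords.
B: 16 bars of 5 beats is 80 beats; at 2 beats each that's 40 chords.
C: 6 bars of 5 beats is 30 beats; at 3 beats each that's 10 chords.
Overall: 60 chords over 28 bars → 60/28 = 15/7 chords per bar.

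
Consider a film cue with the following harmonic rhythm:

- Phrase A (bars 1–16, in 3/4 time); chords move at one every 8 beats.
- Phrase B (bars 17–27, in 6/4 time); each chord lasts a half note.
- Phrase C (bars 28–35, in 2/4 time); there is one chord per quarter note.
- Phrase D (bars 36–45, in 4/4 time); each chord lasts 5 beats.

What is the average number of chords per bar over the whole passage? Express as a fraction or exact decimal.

1.4 chords per bar

A: 16 × 3 = 48 beats ÷ 8 = 6 chords.
B: 11 × 6 = 66 beats ÷ 2 = 33 chords.
C: 8 × 2 = 16 beats ÷ 1 = 16 chords.
D: 10 × 4 = 40 beats ÷ 5 = 8 chords.
Overall: 63 chords over 45 bars → 63/45 = 1.4 chords per bar.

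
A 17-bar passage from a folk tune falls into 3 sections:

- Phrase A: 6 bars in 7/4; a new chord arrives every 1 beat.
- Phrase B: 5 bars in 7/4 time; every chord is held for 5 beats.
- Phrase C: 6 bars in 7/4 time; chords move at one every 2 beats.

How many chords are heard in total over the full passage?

A has 42 beats and chords last 1 each, so 42 chords.
B has 35 beats and chords last 5 each, so 7 chords.
C has 42 beats and chords last 2 each, so 21 chords.
Total: 42 + 7 + 21 = 70.

70 chords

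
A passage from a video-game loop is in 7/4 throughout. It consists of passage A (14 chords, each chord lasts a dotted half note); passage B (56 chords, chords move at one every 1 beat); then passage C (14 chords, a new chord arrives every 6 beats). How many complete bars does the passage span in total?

26 bars

A: 14 × 3 = 42 beats = 6 bars.
B: 56 × 1 = 56 beats = 8 bars.
C: 14 × 6 = 84 beats = 12 bars.
Total: 6 + 8 + 12 = 26 bars.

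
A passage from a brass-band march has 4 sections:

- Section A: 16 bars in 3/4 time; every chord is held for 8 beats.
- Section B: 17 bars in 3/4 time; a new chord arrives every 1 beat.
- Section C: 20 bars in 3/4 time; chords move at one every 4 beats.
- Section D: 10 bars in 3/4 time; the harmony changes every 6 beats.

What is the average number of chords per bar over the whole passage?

11/9 chords per bar

A: 16 × 3 = 48 beats ÷ 8 = 6 chords.
B: 17 × 3 = 51 beats ÷ 1 = 51 chords.
C: 20 × 3 = 60 beats ÷ 4 = 15 chords.
D: 10 × 3 = 30 beats ÷ 6 = 5 chords.
Overall: 77 chords over 63 bars → 77/63 = 11/9 chords per bar.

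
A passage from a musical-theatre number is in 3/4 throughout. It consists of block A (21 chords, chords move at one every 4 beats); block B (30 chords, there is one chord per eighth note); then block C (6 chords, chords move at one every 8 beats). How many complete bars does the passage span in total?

A: 21 × 4 = 84 beats = 28 bars.
B: 30 × 0.5 = 15 beats = 5 bars.
C: 6 × 8 = 48 beats = 16 bars.
Total: 28 + 5 + 16 = 49 bars.

49 bars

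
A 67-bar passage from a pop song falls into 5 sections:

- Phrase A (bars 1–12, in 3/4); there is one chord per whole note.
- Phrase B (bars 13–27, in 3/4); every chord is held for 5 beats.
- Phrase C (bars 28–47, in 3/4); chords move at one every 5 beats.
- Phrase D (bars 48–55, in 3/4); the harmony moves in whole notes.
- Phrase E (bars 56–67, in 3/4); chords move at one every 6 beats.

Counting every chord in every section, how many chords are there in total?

A has 36 beats and chords last 4 each, so 9 chords.
B has 45 beats and chords last 5 each, so 9 chords.
C has 60 beats and chords last 5 each, so 12 chords.
D has 24 beats and chords last 4 each, so 6 chords.
E has 36 beats and chords last 6 each, so 6 chords.
Total: 9 + 9 + 12 + 6 + 6 = 42.

42 chords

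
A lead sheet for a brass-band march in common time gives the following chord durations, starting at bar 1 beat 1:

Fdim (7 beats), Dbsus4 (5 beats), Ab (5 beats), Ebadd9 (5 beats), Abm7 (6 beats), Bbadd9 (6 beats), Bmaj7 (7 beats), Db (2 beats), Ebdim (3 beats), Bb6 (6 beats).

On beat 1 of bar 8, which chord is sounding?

Bbadd9

Beat 1 of bar 8 is beat (8−1)×4 + 1 = 29 overall.
Running totals: Fdim ends at 7, Dbsus4 ends at 12, Ab ends at 17, Ebadd9 ends at 22, Abm7 ends at 28, Bbadd9 ends at 34.
Beat 29 falls within Bbadd9.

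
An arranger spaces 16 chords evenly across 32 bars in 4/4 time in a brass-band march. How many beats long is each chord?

32 bars × 4 beats/bar = 128 beats total.
128 beats ÷ 16 chords = 8 beats per chord.

8 beats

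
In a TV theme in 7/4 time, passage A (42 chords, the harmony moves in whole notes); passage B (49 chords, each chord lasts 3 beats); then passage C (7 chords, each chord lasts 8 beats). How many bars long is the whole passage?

53 bars

A: 42 × 4 = 168 beats = 24 bars.
B: 49 × 3 = 147 beats = 21 bars.
C: 7 × 8 = 56 beats = 8 bars.
Total: 24 + 21 + 8 = 53 bars.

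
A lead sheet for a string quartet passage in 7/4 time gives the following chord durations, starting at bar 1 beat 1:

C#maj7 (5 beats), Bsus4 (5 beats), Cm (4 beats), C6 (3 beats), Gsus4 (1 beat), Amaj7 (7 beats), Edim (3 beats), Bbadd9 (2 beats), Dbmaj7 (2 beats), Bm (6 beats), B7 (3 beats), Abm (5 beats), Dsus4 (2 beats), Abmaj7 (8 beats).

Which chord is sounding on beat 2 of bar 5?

Bbadd9

Beat 2 of bar 5 is beat (5−1)×7 + 2 = 30 overall.
Running totals: C#maj7 ends at 5, Bsus4 ends at 10, Cm ends at 14, C6 ends at 17, Gsus4 ends at 18, Amaj7 ends at 25, Edim ends at 28, Bbadd9 ends at 30.
Beat 30 falls within Bbadd9.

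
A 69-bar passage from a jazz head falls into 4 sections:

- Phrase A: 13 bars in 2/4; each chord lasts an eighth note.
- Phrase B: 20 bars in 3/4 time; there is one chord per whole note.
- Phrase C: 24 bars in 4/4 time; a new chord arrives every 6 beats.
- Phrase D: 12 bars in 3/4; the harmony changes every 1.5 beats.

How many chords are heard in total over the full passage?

A: 13 bars × 2 beats = 26 beats; 0.5 beats/chord → 52 chords.
B: 20 bars × 3 beats = 60 beats; 4 beats/chord → 15 chords.
C: 24 bars × 4 beats = 96 beats; 6 beats/chord → 16 chords.
D: 12 bars × 3 beats = 36 beats; 1.5 beats/chord → 24 chords.
Total: 52 + 15 + 16 + 24 = 107.

107 chords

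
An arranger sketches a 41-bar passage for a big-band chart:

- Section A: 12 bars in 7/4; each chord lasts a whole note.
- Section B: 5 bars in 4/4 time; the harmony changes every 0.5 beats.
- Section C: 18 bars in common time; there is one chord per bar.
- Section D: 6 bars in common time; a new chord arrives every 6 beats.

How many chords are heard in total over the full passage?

A has 84 beats and chords last 4 each, so 21 chords.
B has 20 beats and chords last 0.5 each, so 40 chords.
C has 72 beats and chords last 4 each, so 18 chords.
D has 24 beats and chords last 6 each, so 4 chords.
Total: 21 + 40 + 18 + 4 = 83.

83 chords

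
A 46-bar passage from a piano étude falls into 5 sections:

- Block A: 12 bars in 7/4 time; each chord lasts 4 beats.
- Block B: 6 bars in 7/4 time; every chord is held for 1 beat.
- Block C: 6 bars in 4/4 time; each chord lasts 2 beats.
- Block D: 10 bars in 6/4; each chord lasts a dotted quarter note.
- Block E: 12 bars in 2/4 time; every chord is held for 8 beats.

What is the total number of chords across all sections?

118 chords

A has 84 beats and chords last 4 each, so 21 chords.
B has 42 beats and chords last 1 each, so 42 chords.
C has 24 beats and chords last 2 each, so 12 chords.
D has 60 beats and chords last 1.5 each, so 40 chords.
E has 24 beats and chords last 8 each, so 3 chords.
Total: 21 + 42 + 12 + 40 + 3 = 118.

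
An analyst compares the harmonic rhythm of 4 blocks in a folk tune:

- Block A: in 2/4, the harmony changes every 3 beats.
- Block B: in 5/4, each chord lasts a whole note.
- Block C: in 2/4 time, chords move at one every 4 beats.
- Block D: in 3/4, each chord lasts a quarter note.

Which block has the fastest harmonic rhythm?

A: 2 beats/bar ÷ 3 beats/chord = 2/3 chords/bar.
B: 5 beats/bar ÷ 4 beats/chord = 1.25 chords/bar.
C: 2 beats/bar ÷ 4 beats/chord = 0.5 chords/bar.
D: 3 beats/bar ÷ 1 beat/chord = 3 chords/bar.
Fastest is D at 3 chords/bar.

Block D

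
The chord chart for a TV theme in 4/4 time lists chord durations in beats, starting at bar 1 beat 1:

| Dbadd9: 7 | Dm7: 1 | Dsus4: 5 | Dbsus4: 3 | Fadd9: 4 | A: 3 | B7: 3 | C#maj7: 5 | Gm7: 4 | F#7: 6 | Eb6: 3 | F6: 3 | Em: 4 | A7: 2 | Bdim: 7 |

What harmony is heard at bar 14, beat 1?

Beat 1 of bar 14 is beat (14−1)×4 + 1 = 53 overall.
Running totals: Dbadd9 ends at 7, Dm7 ends at 8, Dsus4 ends at 13, Dbsus4 ends at 16, Fadd9 ends at 20, A ends at 23, B7 ends at 26, C#maj7 ends at 31, Gm7 ends at 35, F#7 ends at 41, Eb6 ends at 44, F6 ends at 47, Em ends at 51, A7 ends at 53.
Beat 53 falls within A7.

A7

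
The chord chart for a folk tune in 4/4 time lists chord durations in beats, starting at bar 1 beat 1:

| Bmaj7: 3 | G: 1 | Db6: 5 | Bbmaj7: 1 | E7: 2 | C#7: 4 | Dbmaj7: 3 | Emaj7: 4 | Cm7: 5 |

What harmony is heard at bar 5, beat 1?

Beat 1 of bar 5 is beat (5−1)×4 + 1 = 17 overall.
Running totals: Bmaj7 ends at 3, G ends at 4, Db6 ends at 9, Bbmaj7 ends at 10, E7 ends at 12, C#7 ends at 16, Dbmaj7 ends at 19.
Beat 17 falls within Dbmaj7.

Dbmaj7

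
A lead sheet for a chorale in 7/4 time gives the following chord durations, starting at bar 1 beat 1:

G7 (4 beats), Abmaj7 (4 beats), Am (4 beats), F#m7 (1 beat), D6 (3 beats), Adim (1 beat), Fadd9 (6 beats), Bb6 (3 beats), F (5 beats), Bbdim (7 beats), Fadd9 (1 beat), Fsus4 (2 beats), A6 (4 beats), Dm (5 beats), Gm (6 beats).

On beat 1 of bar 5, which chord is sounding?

Beat 1 of bar 5 is beat (5−1)×7 + 1 = 29 overall.
Running totals: G7 ends at 4, Abmaj7 ends at 8, Am ends at 12, F#m7 ends at 13, D6 ends at 16, Adim ends at 17, Fadd9 ends at 23, Bb6 ends at 26, F ends at 31.
Beat 29 falls within F.

F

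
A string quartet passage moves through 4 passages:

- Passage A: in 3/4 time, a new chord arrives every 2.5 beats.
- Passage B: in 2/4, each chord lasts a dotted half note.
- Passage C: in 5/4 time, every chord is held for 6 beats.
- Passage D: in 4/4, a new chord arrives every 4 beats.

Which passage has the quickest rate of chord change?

A: 3/2.5 = 1.2 chords/bar.
B: 2/3 = 2/3 chords/bar.
C: 5/6 = 5/6 chords/bar.
D: 4/4 = 1 chord/bar.
Fastest is A at 1.2 chords/bar.

Passage A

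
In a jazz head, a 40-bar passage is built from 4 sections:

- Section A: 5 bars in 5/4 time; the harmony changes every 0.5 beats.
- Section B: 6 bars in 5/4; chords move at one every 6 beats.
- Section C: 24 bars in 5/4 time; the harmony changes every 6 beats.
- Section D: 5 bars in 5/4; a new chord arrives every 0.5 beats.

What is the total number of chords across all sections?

A: 5 bars × 5 beats = 25 beats; 0.5 beats/chord → 50 chords.
B: 6 bars × 5 beats = 30 beats; 6 beats/chord → 5 chords.
C: 24 bars × 5 beats = 120 beats; 6 beats/chord → 20 chords.
D: 5 bars × 5 beats = 25 beats; 0.5 beats/chord → 50 chords.
Total: 50 + 5 + 20 + 50 = 125.

125 chords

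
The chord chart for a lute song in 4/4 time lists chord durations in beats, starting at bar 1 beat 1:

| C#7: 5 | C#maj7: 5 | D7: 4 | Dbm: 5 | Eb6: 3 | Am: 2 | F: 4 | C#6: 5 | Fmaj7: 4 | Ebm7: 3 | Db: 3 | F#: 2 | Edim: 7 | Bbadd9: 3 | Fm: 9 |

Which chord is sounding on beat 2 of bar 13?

Beat 2 of bar 13 is beat (13−1)×4 + 2 = 50 overall.
Running totals: C#7 ends at 5, C#maj7 ends at 10, D7 ends at 14, Dbm ends at 19, Eb6 ends at 22, Am ends at 24, F ends at 28, C#6 ends at 33, Fmaj7 ends at 37, Ebm7 ends at 40, Db ends at 43, F# ends at 45, Edim ends at 52.
Beat 50 falls within Edim.

Edim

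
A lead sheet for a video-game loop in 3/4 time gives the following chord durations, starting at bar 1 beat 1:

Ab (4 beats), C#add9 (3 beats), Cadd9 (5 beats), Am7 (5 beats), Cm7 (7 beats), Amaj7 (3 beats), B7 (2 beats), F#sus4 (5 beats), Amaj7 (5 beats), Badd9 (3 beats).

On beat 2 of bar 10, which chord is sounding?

B7

Beat 2 of bar 10 is beat (10−1)×3 + 2 = 29 overall.
Running totals: Ab ends at 4, C#add9 ends at 7, Cadd9 ends at 12, Am7 ends at 17, Cm7 ends at 24, Amaj7 ends at 27, B7 ends at 29.
Beat 29 falls within B7.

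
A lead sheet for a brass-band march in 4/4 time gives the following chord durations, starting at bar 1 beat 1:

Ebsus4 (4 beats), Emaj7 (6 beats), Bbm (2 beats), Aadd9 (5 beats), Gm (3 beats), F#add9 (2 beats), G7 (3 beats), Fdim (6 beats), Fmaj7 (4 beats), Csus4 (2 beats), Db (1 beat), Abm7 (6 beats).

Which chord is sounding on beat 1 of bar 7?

G7

Beat 1 of bar 7 is beat (7−1)×4 + 1 = 25 overall.
Running totals: Ebsus4 ends at 4, Emaj7 ends at 10, Bbm ends at 12, Aadd9 ends at 17, Gm ends at 20, F#add9 ends at 22, G7 ends at 25.
Beat 25 falls within G7.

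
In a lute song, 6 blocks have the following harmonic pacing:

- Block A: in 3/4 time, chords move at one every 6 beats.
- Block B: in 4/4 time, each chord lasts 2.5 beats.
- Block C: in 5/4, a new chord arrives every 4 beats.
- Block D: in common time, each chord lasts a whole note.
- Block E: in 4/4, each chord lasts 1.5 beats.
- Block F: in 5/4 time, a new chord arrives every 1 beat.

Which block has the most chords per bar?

Block F

A: each chord is 6 beats in 3/4, so 0.5 per bar.
B: each chord is 2.5 beats in 4/4, so 1.6 per bar.
C: each chord is 4 beats in 5/4, so 1.25 per bar.
D: each chord is 4 beats in 4/4, so 1 per bar.
E: each chord is 1.5 beats in 4/4, so 8/3 per bar.
F: each chord is 1 beat in 5/4, so 5 per bar.
Fastest is F at 5 chords/bar.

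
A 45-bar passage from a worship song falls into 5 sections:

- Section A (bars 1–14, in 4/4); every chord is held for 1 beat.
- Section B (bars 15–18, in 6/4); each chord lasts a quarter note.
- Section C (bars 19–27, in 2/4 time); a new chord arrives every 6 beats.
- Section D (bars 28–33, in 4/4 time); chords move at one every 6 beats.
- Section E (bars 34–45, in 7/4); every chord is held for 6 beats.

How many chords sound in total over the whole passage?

A has 56 beats and chords last 1 each, so 56 chords.
B has 24 beats and chords last 1 each, so 24 chords.
C has 18 beats and chords last 6 each, so 3 chords.
D has 24 beats and chords last 6 each, so 4 chords.
E has 84 beats and chords last 6 each, so 14 chords.
Total: 56 + 24 + 3 + 4 + 14 = 101.

101 chords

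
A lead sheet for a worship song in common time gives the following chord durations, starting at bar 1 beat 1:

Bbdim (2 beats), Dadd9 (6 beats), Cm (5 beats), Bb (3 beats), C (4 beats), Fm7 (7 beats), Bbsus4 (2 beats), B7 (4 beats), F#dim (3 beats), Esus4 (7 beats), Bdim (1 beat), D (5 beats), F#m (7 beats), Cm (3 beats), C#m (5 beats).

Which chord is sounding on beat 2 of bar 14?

Beat 2 of bar 14 is beat (14−1)×4 + 2 = 54 overall.
Running totals: Bbdim ends at 2, Dadd9 ends at 8, Cm ends at 13, Bb ends at 16, C ends at 20, Fm7 ends at 27, Bbsus4 ends at 29, B7 ends at 33, F#dim ends at 36, Esus4 ends at 43, Bdim ends at 44, D ends at 49, F#m ends at 56.
Beat 54 falls within F#m.

F#m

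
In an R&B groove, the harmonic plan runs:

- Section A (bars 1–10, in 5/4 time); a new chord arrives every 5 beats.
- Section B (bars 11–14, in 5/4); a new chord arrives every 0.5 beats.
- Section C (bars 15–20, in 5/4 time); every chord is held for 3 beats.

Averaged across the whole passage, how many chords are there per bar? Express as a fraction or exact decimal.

3 chords per bar

A: 10 × 5 = 50 beats ÷ 5 = 10 chords.
B: 4 × 5 = 20 beats ÷ 0.5 = 40 chords.
C: 6 × 5 = 30 beats ÷ 3 = 10 chords.
Overall: 60 chords over 20 bars → 60/20 = 3 chords per bar.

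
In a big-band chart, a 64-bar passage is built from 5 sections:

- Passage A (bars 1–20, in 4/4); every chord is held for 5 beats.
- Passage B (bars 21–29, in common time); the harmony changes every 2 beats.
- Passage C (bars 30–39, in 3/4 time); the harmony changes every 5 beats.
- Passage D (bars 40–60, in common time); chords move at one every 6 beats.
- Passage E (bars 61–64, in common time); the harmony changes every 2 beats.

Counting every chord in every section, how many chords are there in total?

A: 20 bars × 4 beats = 80 beats; 5 beats/chord → 16 chords.
B: 9 bars × 4 beats = 36 beats; 2 beats/chord → 18 chords.
C: 10 bars × 3 beats = 30 beats; 5 beats/chord → 6 chords.
D: 21 bars × 4 beats = 84 beats; 6 beats/chord → 14 chords.
E: 4 bars × 4 beats = 16 beats; 2 beats/chord → 8 chords.
Total: 16 + 18 + 6 + 14 + 8 = 62.

62 chords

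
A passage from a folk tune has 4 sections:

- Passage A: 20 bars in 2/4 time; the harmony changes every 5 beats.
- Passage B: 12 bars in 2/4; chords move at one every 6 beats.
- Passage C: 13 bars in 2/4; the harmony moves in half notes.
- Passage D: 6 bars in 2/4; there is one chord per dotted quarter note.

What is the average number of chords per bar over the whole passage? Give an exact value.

11/17 chords per bar

A: 20 bars of 2 beats is 40 beats; at 5 beats each that's 8 chords.
B: 12 bars of 2 beats is 24 beats; at 6 beats each that's 4 chords.
C: 13 bars of 2 beats is 26 beats; at 2 beats each that's 13 chords.
D: 6 bars of 2 beats is 12 beats; at 1.5 beats each that's 8 chords.
Overall: 33 chords over 51 bars → 33/51 = 11/17 chords per bar.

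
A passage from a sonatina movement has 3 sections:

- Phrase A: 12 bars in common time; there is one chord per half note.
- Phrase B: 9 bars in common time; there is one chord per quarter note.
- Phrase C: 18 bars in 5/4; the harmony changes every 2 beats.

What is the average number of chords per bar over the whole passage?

A: 12 × 4 = 48 beats ÷ 2 = 24 chords.
B: 9 × 4 = 36 beats ÷ 1 = 36 chords.
C: 18 × 5 = 90 beats ÷ 2 = 45 chords.
Overall: 105 chords over 39 bars → 105/39 = 35/13 chords per bar.

35/13 chords per bar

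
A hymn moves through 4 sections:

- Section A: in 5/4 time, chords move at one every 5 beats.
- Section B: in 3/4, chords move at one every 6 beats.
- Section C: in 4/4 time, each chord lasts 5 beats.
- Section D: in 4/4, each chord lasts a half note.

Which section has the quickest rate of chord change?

Section D

A: each chord is 5 beats in 5/4, so 1 per bar.
B: each chord is 6 beats in 3/4, so 0.5 per bar.
C: each chord is 5 beats in 4/4, so 0.8 per bar.
D: each chord is 2 beats in 4/4, so 2 per bar.
Fastest is D at 2 chords/bar.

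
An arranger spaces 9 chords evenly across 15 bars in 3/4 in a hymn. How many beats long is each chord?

5 beats

15 bars × 3 beats/bar = 45 beats total.
45 beats ÷ 9 chords = 5 beats per chord.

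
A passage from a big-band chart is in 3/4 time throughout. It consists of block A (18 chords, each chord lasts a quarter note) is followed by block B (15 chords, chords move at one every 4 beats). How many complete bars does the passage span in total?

A: 18 × 1 = 18 beats = 6 bars.
B: 15 × 4 = 60 beats = 20 bars.
Total: 6 + 20 = 26 bars.

26 bars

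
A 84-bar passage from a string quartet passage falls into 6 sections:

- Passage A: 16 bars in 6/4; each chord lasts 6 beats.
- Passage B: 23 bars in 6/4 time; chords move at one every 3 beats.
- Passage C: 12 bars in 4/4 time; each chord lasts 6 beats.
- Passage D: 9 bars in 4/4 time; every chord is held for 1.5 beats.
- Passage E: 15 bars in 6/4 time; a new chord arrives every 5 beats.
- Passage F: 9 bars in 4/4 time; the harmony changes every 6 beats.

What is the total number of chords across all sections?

118 chords

A: 16·6 = 96 beats, 96/6 = 16 chords.
B: 23·6 = 138 beats, 138/3 = 46 chords.
C: 12·4 = 48 beats, 48/6 = 8 chords.
D: 9·4 = 36 beats, 36/1.5 = 24 chords.
E: 15·6 = 90 beats, 90/5 = 18 chords.
F: 9·4 = 36 beats, 36/6 = 6 chords.
Total: 16 + 46 + 8 + 24 + 18 + 6 = 118.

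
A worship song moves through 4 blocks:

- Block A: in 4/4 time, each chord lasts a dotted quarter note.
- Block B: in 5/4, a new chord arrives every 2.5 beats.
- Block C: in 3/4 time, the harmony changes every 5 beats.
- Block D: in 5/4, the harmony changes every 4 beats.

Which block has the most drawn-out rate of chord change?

Block C

A: 4/1.5 = 8/3 chords/bar.
B: 5/2.5 = 2 chords/bar.
C: 3/5 = 0.6 chords/bar.
D: 5/4 = 1.25 chords/bar.
Slowest is C at 0.6 chords/bar.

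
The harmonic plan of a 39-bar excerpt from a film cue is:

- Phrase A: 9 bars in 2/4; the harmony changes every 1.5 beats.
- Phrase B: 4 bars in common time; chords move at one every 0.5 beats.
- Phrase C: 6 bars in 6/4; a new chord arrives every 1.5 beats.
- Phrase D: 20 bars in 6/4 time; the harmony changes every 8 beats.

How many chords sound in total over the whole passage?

A has 18 beats and chords last 1.5 each, so 12 chords.
B has 16 beats and chords last 0.5 each, so 32 chords.
C has 36 beats and chords last 1.5 each, so 24 chords.
D has 120 beats and chords last 8 each, so 15 chords.
Total: 12 + 32 + 24 + 15 = 83.

83 chords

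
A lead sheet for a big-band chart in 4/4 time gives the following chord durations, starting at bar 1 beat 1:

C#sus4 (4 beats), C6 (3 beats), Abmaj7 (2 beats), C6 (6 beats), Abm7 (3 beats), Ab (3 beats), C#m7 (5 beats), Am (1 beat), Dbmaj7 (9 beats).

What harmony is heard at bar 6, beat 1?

Beat 1 of bar 6 is beat (6−1)×4 + 1 = 21 overall.
Running totals: C#sus4 ends at 4, C6 ends at 7, Abmaj7 ends at 9, C6 ends at 15, Abm7 ends at 18, Ab ends at 21.
Beat 21 falls within Ab.

Ab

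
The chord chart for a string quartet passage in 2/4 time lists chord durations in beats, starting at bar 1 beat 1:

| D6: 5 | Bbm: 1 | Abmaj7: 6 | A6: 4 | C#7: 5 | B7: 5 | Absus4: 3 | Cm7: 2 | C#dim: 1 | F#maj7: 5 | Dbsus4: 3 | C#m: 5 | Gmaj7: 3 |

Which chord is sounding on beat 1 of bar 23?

C#m

Beat 1 of bar 23 is beat (23−1)×2 + 1 = 45 overall.
Running totals: D6 ends at 5, Bbm ends at 6, Abmaj7 ends at 12, A6 ends at 16, C#7 ends at 21, B7 ends at 26, Absus4 ends at 29, Cm7 ends at 31, C#dim ends at 32, F#maj7 ends at 37, Dbsus4 ends at 40, C#m ends at 45.
Beat 45 falls within C#m.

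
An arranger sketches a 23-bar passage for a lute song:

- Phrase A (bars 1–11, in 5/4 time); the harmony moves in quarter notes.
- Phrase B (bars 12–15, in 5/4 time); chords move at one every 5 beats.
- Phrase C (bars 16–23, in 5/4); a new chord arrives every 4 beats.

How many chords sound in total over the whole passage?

A has 55 beats and chords last 1 each, so 55 chords.
B has 20 beats and chords last 5 each, so 4 chords.
C has 40 beats and chords last 4 each, so 10 chords.
Total: 55 + 4 + 10 = 69.

69 chords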